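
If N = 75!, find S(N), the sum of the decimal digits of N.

75! = 24809140811395398091946477116594033660926243886570122837795894512655842677572867409443815424000000000000000000
Sum of its 110 digits: 432.

432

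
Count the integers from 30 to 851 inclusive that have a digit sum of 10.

59

The integers in [30, 851] that have a digit sum of 10: 37, 46, 55, 64, 73, 82, …, 811, 820.
59 qualify.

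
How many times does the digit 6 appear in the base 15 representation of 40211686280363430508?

40211686280363430508 in base 15 is 61C6A610D67485A8D.
The digit 6 appears 4 times.

4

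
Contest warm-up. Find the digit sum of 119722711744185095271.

84

1+1+9+7+2+2+7+1+1+7+4+4+1+8+5+0+9+5+2+7+1 = 84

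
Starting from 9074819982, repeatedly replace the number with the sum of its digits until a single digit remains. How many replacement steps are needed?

3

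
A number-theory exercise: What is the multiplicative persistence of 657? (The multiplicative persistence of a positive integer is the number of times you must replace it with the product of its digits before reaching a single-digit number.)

2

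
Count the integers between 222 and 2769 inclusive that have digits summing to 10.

The integers in [222, 2769] that have digits summing to 10: 226, 235, 244, 253, 262, 271, …, 2701, 2710.
141 qualify.

141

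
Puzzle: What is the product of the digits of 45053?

4×5×0×5×3 = 0

0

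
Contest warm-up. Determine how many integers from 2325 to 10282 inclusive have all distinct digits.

The integers in [2325, 10282] that have all distinct digits: 2340, 2341, 2345, 2346, 2347, 2348, …, 10278, 10279.
3936 qualify.

3936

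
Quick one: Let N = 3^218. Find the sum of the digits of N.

3^218 = 102904301455531963439992866447168218522419143722136443140378363244115503241210542472452004357744699936489
Sum of its 105 digits: 423.

423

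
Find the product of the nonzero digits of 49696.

11664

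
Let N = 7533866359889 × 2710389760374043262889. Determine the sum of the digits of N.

7533866359889 × 2710389760374043262889 = 20419714237869612292062554711859321
Sum of its 35 digits: 144.

144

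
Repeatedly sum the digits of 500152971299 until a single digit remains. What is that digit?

5

5+0+0+1+5+2+9+7+1+2+9+9 = 50
5+0 = 5
(Equivalently, 500152971299 mod 9 = 5.)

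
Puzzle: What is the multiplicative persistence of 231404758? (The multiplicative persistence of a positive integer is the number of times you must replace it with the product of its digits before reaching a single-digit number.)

231404758 → 0 (1 step)

1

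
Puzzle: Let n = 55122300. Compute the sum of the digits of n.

18

5+5+1+2+2+3+0+0 = 18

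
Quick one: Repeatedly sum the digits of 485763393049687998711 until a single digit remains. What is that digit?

9

4+8+5+7+6+3+3+9+3+0+4+9+6+8+7+9+9+8+7+1+1 = 117
1+1+7 = 9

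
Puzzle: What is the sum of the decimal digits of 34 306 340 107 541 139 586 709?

89

3+4+3+0+6+3+4+0+1+0+7+5+4+1+1+3+9+5+8+6+7+0+9 = 89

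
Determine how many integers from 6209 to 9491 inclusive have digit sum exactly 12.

The integers in [6209, 9491] that have digit sum exactly 12: 6213, 6222, 6231, 6240, 6303, 6312, …, 9210, 9300.
60 qualify.

60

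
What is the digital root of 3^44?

9

The digital root of n equals n mod 9 (or 9 when 9 | n), so we need 3^44 mod 9.
3^44 ≡ 0 (mod 9), so the digital root is 9.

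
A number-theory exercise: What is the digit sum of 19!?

19! = 121645100408832000
Sum of its 18 digits: 45.

45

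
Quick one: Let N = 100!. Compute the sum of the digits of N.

648

100! = 93326215443944152681699238856266700490715968264381621468592963895217599993229915608941463976156518286253697920827223758251185210916864000000000000000000000000
Sum of its 158 digits: 648.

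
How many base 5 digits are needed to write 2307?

5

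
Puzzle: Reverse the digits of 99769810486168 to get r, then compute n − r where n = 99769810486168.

Reverse of 99769810486168 is 86168401896799.
99769810486168 − 86168401896799 = 13601408589369

13601408589369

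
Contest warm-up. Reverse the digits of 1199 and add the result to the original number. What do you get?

11110

Reverse of 1199 is 9911.
1199 + 9911 = 11110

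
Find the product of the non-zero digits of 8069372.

8×6×9×3×7×2 = 18144

18144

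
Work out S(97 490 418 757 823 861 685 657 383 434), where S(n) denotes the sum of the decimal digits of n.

9+7+4+9+0+4+1+8+7+5+7+8+2+3+8+6+1+6+8+5+6+5+7+3+8+3+4+3+4 = 151

151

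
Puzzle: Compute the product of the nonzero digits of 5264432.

5×2×6×4×4×3×2 = 5760

5760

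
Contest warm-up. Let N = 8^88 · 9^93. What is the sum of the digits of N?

792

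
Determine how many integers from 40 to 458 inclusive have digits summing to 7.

26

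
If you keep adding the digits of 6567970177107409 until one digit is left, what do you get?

4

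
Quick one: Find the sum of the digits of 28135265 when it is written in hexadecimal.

50

28135265 in base 16 is 1AD4F61.
Digit sum: 1+10+13+4+15+6+1 = 50.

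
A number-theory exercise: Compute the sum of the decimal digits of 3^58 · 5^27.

207

3^58 · 5^27 = 35093193480716979763817814655601978302001953125
Sum of its 47 digits: 207.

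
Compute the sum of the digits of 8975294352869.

8+9+7+5+2+9+4+3+5+2+8+6+9 = 77

77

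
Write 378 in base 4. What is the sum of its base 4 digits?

9

378 in base 4 is 11322.
Digit sum: 1+1+3+2+2 = 9.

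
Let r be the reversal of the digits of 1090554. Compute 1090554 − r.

Reverse of 1090554 is 4550901.
1090554 − 4550901 = -3460347

-3460347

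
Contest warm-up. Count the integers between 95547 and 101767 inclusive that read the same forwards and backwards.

The integers in [95547, 101767] that read the same forwards and backwards: 95559, 95659, 95759, 95859, 95959, 96069, …, 100001, 101101.
47 qualify.

47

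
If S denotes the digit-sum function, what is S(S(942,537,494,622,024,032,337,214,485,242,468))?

5

First digit sum: 131.
1+3+1 = 5.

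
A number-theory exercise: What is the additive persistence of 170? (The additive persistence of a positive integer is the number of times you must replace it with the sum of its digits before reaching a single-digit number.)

1

170 → 8 (1 step)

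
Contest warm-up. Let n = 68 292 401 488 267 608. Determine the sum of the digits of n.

6+8+2+9+2+4+0+1+4+8+8+2+6+7+6+0+8 = 81

81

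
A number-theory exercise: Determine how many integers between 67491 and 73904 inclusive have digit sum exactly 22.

389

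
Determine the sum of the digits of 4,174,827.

33

4+1+7+4+8+2+7 = 33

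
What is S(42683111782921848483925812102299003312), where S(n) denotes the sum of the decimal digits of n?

149

4+2+6+8+3+1+1+1+7+8+2+9+2+1+8+4+8+4+8+3+9+2+5+8+1+2+1+0+2+2+9+9+0+0+3+3+1+2 = 149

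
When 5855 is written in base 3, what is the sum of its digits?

9

5855 in base 3 is 22000212.
Digit sum: 2+2+0+0+0+2+1+2 = 9.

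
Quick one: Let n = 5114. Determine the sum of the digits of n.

11

5+1+1+4 = 11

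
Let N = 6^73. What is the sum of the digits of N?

252

6^73 = 638324153542299148846280854514738362441007133779155746816
Sum of its 57 digits: 252.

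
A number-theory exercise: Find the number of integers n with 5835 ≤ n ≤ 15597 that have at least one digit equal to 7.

3317

The integers in [5835, 15597] that have at least one digit equal to 7: 5837, 5847, 5857, 5867, 5870, 5871, …, 15587, 15597.
3317 qualify.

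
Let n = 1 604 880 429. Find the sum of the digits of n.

1+6+0+4+8+8+0+4+2+9 = 42

42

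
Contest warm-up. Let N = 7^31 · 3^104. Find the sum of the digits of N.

7^31 · 3^104 = 6586424703278844977105690722705687360770075904351444052278067611492658988183
Sum of its 76 digits: 351.

351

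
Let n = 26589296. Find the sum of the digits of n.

47

2+6+5+8+9+2+9+6 = 47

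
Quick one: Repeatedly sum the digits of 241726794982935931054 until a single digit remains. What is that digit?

2+4+1+7+2+6+7+9+4+9+8+2+9+3+5+9+3+1+0+5+4 = 100
1+0+0 = 1
(Equivalently, 241726794982935931054 mod 9 = 1.)

1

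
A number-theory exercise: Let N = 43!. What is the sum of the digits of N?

180

43! = 60415263063373835637355132068513997507264512000000000
Sum of its 53 digits: 180.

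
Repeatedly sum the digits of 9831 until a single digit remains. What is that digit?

3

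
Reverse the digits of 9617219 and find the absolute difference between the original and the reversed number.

490050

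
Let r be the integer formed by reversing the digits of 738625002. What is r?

Reversing 738625002 gives 200526837.

200526837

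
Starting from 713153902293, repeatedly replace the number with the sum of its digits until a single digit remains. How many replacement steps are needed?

2

713153902293 → 45 → 9 (2 steps)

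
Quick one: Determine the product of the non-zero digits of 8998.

5184

8×9×9×8 = 5184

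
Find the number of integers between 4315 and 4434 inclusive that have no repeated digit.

The integers in [4315, 4434] that have no repeated digit: 4315, 4316, 4317, 4318, 4319, 4320, …, 4397, 4398.
47 qualify.

47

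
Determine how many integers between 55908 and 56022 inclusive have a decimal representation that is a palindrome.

1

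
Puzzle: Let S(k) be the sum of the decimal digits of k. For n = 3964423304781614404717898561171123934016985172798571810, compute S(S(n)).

7

First digit sum: 241.
2+4+1 = 7.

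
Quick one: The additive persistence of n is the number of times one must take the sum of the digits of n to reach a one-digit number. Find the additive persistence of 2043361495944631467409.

3

2043361495944631467409 → 94 → 13 → 4 (3 steps)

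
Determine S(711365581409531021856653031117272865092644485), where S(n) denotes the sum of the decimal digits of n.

7+1+1+3+6+5+5+8+1+4+0+9+5+3+1+0+2+1+8+5+6+6+5+3+0+3+1+1+1+7+2+7+2+8+6+5+0+9+2+6+4+4+4+8+5 = 180

180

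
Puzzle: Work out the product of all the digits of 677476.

49392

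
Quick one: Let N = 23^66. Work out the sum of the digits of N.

451

23^66 = 748233549237974650065756844797564034410647793858453279309526582999549343822862485852214289
Sum of its 90 digits: 451.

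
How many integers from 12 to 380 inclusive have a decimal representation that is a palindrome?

The integers in [12, 380] that have a decimal representation that is a palindrome: 22, 33, 44, 55, 66, 77, …, 363, 373.
36 qualify.

36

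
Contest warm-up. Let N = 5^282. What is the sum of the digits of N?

5^282 = 128688939736700722953473804336792224215209489530865570679660193177589651989376948147587589971308234729775001018436993116095589085621117751205757316605122011522743807887536604539491236209869384765625
Sum of its 198 digits: 928.

928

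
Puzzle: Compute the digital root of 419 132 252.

2

4+1+9+1+3+2+2+5+2 = 29
2+9 = 11
1+1 = 2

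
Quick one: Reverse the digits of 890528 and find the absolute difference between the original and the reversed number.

Reverse of 890528 is 825098.
|890528 − 825098| = 65430

65430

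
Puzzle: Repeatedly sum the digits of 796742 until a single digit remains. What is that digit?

8

7+9+6+7+4+2 = 35
3+5 = 8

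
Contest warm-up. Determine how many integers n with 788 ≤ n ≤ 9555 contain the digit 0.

The integers in [788, 9555] that contain the digit 0: 790, 800, 801, 802, 803, 804, …, 9540, 9550.
2398 qualify.

2398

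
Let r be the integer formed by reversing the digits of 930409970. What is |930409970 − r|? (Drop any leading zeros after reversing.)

Reverse of 930409970 is 79904039.
|930409970 − 79904039| = 850505931

850505931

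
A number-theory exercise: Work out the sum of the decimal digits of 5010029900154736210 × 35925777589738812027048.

171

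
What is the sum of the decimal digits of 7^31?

115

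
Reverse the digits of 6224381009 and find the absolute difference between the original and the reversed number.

Reverse of 6224381009 is 9001834226.
|6224381009 − 9001834226| = 2777453217

2777453217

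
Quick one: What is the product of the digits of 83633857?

8×3×6×3×3×8×5×7 = 362880

362880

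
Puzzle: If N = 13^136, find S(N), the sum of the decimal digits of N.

13^136 = 31354213678733635911164650912479057287232380108133268143361865784085839771102774695632601950948771908816812831552943801338010611629529997455360988164641
Sum of its 152 digits: 670.

670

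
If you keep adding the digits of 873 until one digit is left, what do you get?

8+7+3 = 18
1+8 = 9

9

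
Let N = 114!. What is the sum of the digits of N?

648

114! = 2543559733472187557120132004189335234812341496026552301496526393412538629248600474981599398141467853800514886431180030568224218435400019580180261753940817530060800000000000000000000000000
Sum of its 187 digits: 648.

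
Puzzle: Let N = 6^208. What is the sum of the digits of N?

6^208 = 716902475118262214817011779393196661223001384517326117611478588644678638278414107572257870390965072733283553862876694482148415089417201250632070732438043011055616
Sum of its 162 digits: 675.

675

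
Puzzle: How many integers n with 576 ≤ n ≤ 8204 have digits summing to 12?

The integers in [576, 8204] that have digits summing to 12: 606, 615, 624, 633, 642, 651, …, 8130, 8202.
349 qualify.

349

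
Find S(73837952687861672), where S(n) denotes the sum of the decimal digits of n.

7+3+8+3+7+9+5+2+6+8+7+8+6+1+6+7+2 = 95

95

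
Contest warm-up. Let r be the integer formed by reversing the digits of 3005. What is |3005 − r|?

1998

Reverse of 3005 is 5003.
|3005 − 5003| = 1998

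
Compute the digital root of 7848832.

7+8+4+8+8+3+2 = 40
4+0 = 4
(Equivalently, 7848832 mod 9 = 4.)

4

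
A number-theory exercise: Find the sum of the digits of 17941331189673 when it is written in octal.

17941331189673 in base 8 is 405051253017651.
Digit sum: 4+0+5+0+5+1+2+5+3+0+1+7+6+5+1 = 45.

45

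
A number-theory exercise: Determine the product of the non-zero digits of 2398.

432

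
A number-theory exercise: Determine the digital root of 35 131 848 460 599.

3

3+5+1+3+1+8+4+8+4+6+0+5+9+9 = 66
6+6 = 12
1+2 = 3
(Equivalently, 35 131 848 460 599 mod 9 = 3.)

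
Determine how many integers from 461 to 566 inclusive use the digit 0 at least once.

The integers in [461, 566] that use the digit 0 at least once: 470, 480, 490, 500, 501, 502, …, 550, 560.
19 qualify.

19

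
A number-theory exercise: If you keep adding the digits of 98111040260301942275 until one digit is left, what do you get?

2

9+8+1+1+1+0+4+0+2+6+0+3+0+1+9+4+2+2+7+5 = 65
6+5 = 11
1+1 = 2
(Equivalently, 98111040260301942275 mod 9 = 2.)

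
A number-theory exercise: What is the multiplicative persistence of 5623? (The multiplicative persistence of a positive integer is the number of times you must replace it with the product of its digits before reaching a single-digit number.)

5623 → 180 → 0 (2 steps)

2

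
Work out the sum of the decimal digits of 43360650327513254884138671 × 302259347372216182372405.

213

43360650327513254884138671 × 302259347372216182372405 = 13106161869629028285216071626492359163301783773755
Sum of its 50 digits: 213.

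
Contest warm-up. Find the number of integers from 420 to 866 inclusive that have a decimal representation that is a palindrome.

44

The integers in [420, 866] that have a decimal representation that is a palindrome: 424, 434, 444, 454, 464, 474, …, 848, 858.
44 qualify.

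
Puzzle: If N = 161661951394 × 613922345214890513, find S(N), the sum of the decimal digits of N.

134

161661951394 × 613922345214890513 = 99247884331820118597637725122
Sum of its 29 digits: 134.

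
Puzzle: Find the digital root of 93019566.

3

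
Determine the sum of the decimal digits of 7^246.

7^246 = 7836422510936695042793602831641174824356087390368396736651310609251662166011543180719537780947103017803851746537667828018685500569080160417368205829537817166243849695231586374009167555454321313879950746373649
Sum of its 208 digits: 919.

919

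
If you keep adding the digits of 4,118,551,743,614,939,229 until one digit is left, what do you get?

4+1+1+8+5+5+1+7+4+3+6+1+4+9+3+9+2+2+9 = 84
8+4 = 12
1+2 = 3
(Equivalently, 4,118,551,743,614,939,229 mod 9 = 3.)

3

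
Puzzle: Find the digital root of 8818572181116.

3

8+8+1+8+5+7+2+1+8+1+1+1+6 = 57
5+7 = 12
1+2 = 3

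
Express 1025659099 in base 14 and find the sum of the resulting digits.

1025659099 in base 14 is 9A30A683.
Digit sum: 9+10+3+0+10+6+8+3 = 49.

49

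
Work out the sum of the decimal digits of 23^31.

23^31 = 1635170022196481349560959748587682926364327
Sum of its 43 digits: 203.

203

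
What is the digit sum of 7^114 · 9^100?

810

7^114 · 9^100 = 582676503622994562264164395416303715151443756049554553452151464008511366107383116731291958151611186234967600899327744611730949324102082429246291405953994220004423929479376752397052132482368849
Sum of its 192 digits: 810.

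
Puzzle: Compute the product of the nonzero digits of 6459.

6×4×5×9 = 1080

1080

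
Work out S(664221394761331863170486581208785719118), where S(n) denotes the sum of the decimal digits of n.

6+6+4+2+2+1+3+9+4+7+6+1+3+3+1+8+6+3+1+7+0+4+8+6+5+8+1+2+0+8+7+8+5+7+1+9+1+1+8 = 172

172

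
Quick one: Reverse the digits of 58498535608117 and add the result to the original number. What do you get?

129679189197602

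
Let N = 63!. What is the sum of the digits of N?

63! = 1982608315404440064116146708361898137544773690227268628106279599612729753600000000000000
Sum of its 88 digits: 333.

333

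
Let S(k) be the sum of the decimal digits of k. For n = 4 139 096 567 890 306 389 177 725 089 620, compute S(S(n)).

First digit sum: 150.
1+5+0 = 6.

6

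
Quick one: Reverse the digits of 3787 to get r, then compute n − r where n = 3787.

-4086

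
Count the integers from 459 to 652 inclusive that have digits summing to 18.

13

The integers in [459, 652] that have digits summing to 18: 459, 468, 477, 486, 495, 549, …, 639, 648.
13 qualify.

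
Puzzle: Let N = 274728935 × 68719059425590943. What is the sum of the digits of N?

91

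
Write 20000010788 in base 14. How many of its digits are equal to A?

1

20000010788 in base 14 is D7A2C9952.
The digit A appears 1 time.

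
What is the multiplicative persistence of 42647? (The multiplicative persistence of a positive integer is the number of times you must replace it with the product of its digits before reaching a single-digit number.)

4

42647 → 1344 → 48 → 32 → 6 (4 steps)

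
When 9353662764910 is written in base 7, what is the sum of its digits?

9353662764910 in base 7 is 1653531324446362.
Digit sum: 1+6+5+3+5+3+1+3+2+4+4+4+6+3+6+2 = 58.

58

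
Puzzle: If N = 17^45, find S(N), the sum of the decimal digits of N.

242

17^45 = 23453165165327788911665591944416226304630809183732482257
Sum of its 56 digits: 242.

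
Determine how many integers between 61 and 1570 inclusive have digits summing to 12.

121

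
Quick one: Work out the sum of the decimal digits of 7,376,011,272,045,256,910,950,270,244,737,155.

7+3+7+6+0+1+1+2+7+2+0+4+5+2+5+6+9+1+0+9+5+0+2+7+0+2+4+4+7+3+7+1+5+5 = 129

129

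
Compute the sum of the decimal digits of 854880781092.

8+5+4+8+8+0+7+8+1+0+9+2 = 60

60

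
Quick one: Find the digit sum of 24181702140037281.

51

2+4+1+8+1+7+0+2+1+4+0+0+3+7+2+8+1 = 51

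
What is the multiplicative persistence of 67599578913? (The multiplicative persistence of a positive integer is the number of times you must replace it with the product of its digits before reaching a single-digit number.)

67599578913 → 128595600 → 0 (2 steps)

2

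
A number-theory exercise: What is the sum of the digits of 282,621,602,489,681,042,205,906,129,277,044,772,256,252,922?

180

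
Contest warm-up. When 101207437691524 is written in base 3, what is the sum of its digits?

24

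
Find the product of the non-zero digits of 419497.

4×1×9×4×9×7 = 9072

9072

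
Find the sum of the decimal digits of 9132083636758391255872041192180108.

138

9+1+3+2+0+8+3+6+3+6+7+5+8+3+9+1+2+5+5+8+7+2+0+4+1+1+9+2+1+8+0+1+0+8 = 138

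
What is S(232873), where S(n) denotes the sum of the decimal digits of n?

2+3+2+8+7+3 = 25

25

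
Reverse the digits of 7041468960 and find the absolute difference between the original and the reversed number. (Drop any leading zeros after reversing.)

Reverse of 7041468960 is 698641407.
|7041468960 − 698641407| = 6342827553

6342827553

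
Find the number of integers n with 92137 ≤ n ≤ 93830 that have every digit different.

The integers in [92137, 93830] that have every digit different: 92137, 92138, 92140, 92143, 92145, 92146, …, 93826, 93827.
596 qualify.

596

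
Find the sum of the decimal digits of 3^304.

3^304 = 11088209803745658455297408217949153593283559345652332354189895396347888771377425204097816698610804252448289239688437517467894531354021357739846081
Sum of its 146 digits: 702.

702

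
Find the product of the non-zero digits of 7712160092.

10584

7×7×1×2×1×6×9×2 = 10584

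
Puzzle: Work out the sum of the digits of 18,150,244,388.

1+8+1+5+0+2+4+4+3+8+8 = 44

44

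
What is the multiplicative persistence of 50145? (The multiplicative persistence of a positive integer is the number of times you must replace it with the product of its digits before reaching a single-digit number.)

50145 → 0 (1 step)

1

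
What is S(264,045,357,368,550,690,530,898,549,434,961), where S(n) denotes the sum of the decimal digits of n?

156

2+6+4+0+4+5+3+5+7+3+6+8+5+5+0+6+9+0+5+3+0+8+9+8+5+4+9+4+3+4+9+6+1 = 156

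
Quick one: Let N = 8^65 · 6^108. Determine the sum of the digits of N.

8^65 · 6^108 = 55104135823458424011566093467312179027937952629557044018572045161295100712902818573574051053027676722048766438157318263831779986504467494207488
Sum of its 143 digits: 612.

612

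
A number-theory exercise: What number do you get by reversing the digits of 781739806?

Reversing 781739806 gives 608937187.

608937187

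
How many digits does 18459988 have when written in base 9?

18459988 in base 9 is 37655307, which has 8 digits.

8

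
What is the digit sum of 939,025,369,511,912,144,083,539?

102

9+3+9+0+2+5+3+6+9+5+1+1+9+1+2+1+4+4+0+8+3+5+3+9 = 102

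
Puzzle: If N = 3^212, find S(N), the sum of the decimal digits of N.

432

3^212 = 141158163862183763292171284564016760661754655311572624335224092241585052457078933432718798844642935441
Sum of its 102 digits: 432.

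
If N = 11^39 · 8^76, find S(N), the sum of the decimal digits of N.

11^39 · 8^76 = 17748176237279480554535437961175843691370348941936186342502544646862001607877784924650159740052723252011728896
Sum of its 110 digits: 494.

494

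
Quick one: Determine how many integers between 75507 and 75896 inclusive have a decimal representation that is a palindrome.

4

The integers in [75507, 75896] that have a decimal representation that is a palindrome: 75557, 75657, 75757, 75857.
4 qualify.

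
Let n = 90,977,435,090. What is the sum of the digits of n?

53

9+0+9+7+7+4+3+5+0+9+0 = 53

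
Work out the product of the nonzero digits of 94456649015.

9×4×4×5×6×6×4×9×1×5 = 4665600

4665600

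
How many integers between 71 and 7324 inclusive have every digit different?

3883

The integers in [71, 7324] that have every digit different: 71, 72, 73, 74, 75, 76, …, 7321, 7324.
3883 qualify.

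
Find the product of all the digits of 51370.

0

5×1×3×7×0 = 0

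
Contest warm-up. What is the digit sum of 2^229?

326

2^229 = 862718293348820473429344482784628181556388621521298319395315527974912
Sum of its 69 digits: 326.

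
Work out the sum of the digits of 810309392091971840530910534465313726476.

8+1+0+3+0+9+3+9+2+0+9+1+9+7+1+8+4+0+5+3+0+9+1+0+5+3+4+4+6+5+3+1+3+7+2+6+4+7+6 = 158

158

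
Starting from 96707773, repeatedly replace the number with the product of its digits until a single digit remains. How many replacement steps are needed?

96707773 → 0 (1 step)

1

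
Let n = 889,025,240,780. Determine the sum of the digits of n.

53

8+8+9+0+2+5+2+4+0+7+8+0 = 53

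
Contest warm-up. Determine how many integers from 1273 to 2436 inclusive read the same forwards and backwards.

The integers in [1273, 2436] that read the same forwards and backwards: 1331, 1441, 1551, 1661, 1771, 1881, …, 2222, 2332.
11 qualify.

11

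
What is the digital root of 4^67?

The digital root of n equals n mod 9 (or 9 when 9 | n), so we need 4^67 mod 9.
4^67 ≡ 4 (mod 9), so the digital root is 4.

4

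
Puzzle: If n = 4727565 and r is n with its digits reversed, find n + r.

Reverse of 4727565 is 5657274.
4727565 + 5657274 = 10384839

10384839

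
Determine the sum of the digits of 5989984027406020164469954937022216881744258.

200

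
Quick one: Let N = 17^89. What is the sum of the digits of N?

521

17^89 = 32355938604243814834953228930022671958573652447416130728419673568773613853135920674790271577278638959930577297
Sum of its 110 digits: 521.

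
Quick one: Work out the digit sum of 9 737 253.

9+7+3+7+2+5+3 = 36

36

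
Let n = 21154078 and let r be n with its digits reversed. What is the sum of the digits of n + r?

Reversal of 21154078 is 87045112; 21154078 + 87045112 = 108199190.
Digit sum of 108199190: 1+0+8+1+9+9+1+9+0 = 38.

38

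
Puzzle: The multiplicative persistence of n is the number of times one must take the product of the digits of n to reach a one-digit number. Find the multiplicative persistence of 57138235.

57138235 → 25200 → 0 (2 steps)

2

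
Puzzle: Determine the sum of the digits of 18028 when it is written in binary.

18028 in base 2 is 100011001101100.
Digit sum: 1+0+0+0+1+1+0+0+1+1+0+1+1+0+0 = 7.

7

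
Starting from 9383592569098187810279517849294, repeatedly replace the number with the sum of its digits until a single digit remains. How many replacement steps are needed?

3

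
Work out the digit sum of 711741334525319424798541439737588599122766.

201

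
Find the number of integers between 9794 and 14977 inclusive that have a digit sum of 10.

185

The integers in [9794, 14977] that have a digit sum of 10: 10009, 10018, 10027, 10036, 10045, 10054, …, 14410, 14500.
185 qualify.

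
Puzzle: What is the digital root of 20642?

5

2+0+6+4+2 = 14
1+4 = 5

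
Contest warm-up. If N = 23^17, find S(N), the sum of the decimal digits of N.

23^17 = 141050039560662968926103
Sum of its 24 digits: 92.

92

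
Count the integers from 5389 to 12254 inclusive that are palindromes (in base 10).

The integers in [5389, 12254] that are palindromes (in base 10): 5445, 5555, 5665, 5775, 5885, 5995, …, 12121, 12221.
69 qualify.

69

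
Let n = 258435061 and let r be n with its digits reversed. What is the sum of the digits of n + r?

Reversal of 258435061 is 160534852; 258435061 + 160534852 = 418969913.
Digit sum of 418969913: 4+1+8+9+6+9+9+1+3 = 50.

50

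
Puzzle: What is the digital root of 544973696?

5+4+4+9+7+3+6+9+6 = 53
5+3 = 8

8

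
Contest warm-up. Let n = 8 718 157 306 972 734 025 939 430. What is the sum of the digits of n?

8+7+1+8+1+5+7+3+0+6+9+7+2+7+3+4+0+2+5+9+3+9+4+3+0 = 113

113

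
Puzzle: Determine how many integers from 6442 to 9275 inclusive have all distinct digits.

1419

The integers in [6442, 9275] that have all distinct digits: 6450, 6451, 6452, 6453, 6457, 6458, …, 9274, 9275.
1419 qualify.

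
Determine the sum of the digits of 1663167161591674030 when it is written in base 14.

1663167161591674030 in base 14 is A995C921B4190B5C.
Digit sum: 10+9+9+5+12+9+2+1+11+4+1+9+0+11+5+12 = 110.

110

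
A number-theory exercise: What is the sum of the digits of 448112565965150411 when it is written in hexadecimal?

448112565965150411 in base 16 is 638040129BDD8CB.
Digit sum: 6+3+8+0+4+0+1+2+9+11+13+13+8+12+11 = 101.

101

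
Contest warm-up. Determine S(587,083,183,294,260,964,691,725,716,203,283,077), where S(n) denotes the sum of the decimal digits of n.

5+8+7+0+8+3+1+8+3+2+9+4+2+6+0+9+6+4+6+9+1+7+2+5+7+1+6+2+0+3+2+8+3+0+7+7 = 161

161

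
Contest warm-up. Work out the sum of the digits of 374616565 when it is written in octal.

374616565 in base 8 is 2625030765.
Digit sum: 2+6+2+5+0+3+0+7+6+5 = 36.

36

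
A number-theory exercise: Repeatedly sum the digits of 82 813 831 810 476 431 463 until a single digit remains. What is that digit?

9

8+2+8+1+3+8+3+1+8+1+0+4+7+6+4+3+1+4+6+3 = 81
8+1 = 9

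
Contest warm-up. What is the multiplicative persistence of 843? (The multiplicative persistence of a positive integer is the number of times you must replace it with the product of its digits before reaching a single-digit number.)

4

843 → 96 → 54 → 20 → 0 (4 steps)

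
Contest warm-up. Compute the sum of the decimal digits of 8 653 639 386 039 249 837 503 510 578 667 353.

8+6+5+3+6+3+9+3+8+6+0+3+9+2+4+9+8+3+7+5+0+3+5+1+0+5+7+8+6+6+7+3+5+3 = 166

166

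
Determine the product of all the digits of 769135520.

0

7×6×9×1×3×5×5×2×0 = 0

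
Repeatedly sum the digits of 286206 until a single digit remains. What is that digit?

2+8+6+2+0+6 = 24
2+4 = 6

6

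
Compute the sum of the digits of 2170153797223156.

61

2+1+7+0+1+5+3+7+9+7+2+2+3+1+5+6 = 61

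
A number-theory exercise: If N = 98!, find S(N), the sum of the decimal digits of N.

98! = 9426890448883247745626185743057242473809693764078951663494238777294707070023223798882976159207729119823605850588608460429412647567360000000000000000000000
Sum of its 154 digits: 639.

639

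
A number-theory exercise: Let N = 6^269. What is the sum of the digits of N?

909

6^269 = 210225964274934241825544991768463836354856449070776537520878906944001171095107695874542277635340754891241717639717698524126109285700950203546258026786712526131711378801115251219234207425547293099045082676330496
Sum of its 210 digits: 909.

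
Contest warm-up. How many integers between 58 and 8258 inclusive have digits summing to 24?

280

The integers in [58, 8258] that have digits summing to 24: 699, 789, 798, 879, 888, 897, …, 8187, 8196.
280 qualify.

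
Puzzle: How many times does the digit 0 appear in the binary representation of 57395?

9

57395 in base 2 is 1110000000110011.
The digit 0 appears 9 times.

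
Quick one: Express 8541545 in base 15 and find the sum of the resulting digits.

8541545 in base 15 is B3AC65.
Digit sum: 11+3+10+12+6+5 = 47.

47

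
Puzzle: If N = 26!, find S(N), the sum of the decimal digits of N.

81

26! = 403291461126605635584000000
Sum of its 27 digits: 81.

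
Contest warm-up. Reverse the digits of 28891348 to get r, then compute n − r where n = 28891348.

Reverse of 28891348 is 84319882.
28891348 − 84319882 = -55428534

-55428534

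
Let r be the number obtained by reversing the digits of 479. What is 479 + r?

Reverse of 479 is 974.
479 + 974 = 1453

1453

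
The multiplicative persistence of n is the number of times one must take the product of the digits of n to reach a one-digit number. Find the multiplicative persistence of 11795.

3

11795 → 315 → 15 → 5 (3 steps)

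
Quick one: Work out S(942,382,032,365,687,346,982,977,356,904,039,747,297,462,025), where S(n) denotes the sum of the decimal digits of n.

217

9+4+2+3+8+2+0+3+2+3+6+5+6+8+7+3+4+6+9+8+2+9+7+7+3+5+6+9+0+4+0+3+9+7+4+7+2+9+7+4+6+2+0+2+5 = 217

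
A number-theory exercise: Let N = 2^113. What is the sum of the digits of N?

2^113 = 10384593717069655257060992658440192
Sum of its 35 digits: 158.

158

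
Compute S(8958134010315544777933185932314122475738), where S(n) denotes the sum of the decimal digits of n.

8+9+5+8+1+3+4+0+1+0+3+1+5+5+4+4+7+7+7+9+3+3+1+8+5+9+3+2+3+1+4+1+2+2+4+7+5+7+3+8 = 172

172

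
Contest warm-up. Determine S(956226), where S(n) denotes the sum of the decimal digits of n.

30

9+5+6+2+2+6 = 30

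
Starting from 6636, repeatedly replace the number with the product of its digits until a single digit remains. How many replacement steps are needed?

6636 → 648 → 192 → 18 → 8 (4 steps)

4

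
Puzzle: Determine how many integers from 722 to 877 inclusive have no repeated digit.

117

The integers in [722, 877] that have no repeated digit: 723, 724, 725, 726, 728, 729, …, 875, 876.
117 qualify.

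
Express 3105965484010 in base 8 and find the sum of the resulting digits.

3105965484010 in base 8 is 55145176023752.
Digit sum: 5+5+1+4+5+1+7+6+0+2+3+7+5+2 = 53.

53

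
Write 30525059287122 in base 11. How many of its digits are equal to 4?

1

30525059287122 in base 11 is 97A96721A98A4.
The digit 4 appears 1 time.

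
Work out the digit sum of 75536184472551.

63

7+5+5+3+6+1+8+4+4+7+2+5+5+1 = 63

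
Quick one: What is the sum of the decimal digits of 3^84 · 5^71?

3^84 · 5^71 = 507055741056618265111932829728450078827957437960401165799595446515013463795185089111328125
Sum of its 90 digits: 396.

396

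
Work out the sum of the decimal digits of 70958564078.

59

7+0+9+5+8+5+6+4+0+7+8 = 59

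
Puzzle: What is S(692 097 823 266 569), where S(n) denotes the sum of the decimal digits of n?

6+9+2+0+9+7+8+2+3+2+6+6+5+6+9 = 80

80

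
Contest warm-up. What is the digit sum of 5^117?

5^117 = 6018531076210112040799931070577897870431567650673088110124808736145496368408203125
Sum of its 82 digits: 332.

332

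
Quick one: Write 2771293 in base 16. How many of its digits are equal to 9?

1

2771293 in base 16 is 2A495D.
The digit 9 appears 1 time.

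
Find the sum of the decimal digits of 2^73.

2^73 = 9444732965739290427392
Sum of its 22 digits: 110.

110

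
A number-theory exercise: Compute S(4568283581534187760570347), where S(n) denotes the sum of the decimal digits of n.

117

4+5+6+8+2+8+3+5+8+1+5+3+4+1+8+7+7+6+0+5+7+0+3+4+7 = 117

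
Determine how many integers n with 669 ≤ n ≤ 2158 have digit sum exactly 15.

111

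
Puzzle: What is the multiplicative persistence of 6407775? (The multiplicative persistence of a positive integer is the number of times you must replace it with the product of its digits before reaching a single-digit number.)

6407775 → 0 (1 step)

1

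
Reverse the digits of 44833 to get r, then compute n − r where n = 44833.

Reverse of 44833 is 33844.
44833 − 33844 = 10989

10989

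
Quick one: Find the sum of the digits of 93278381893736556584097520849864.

172

9+3+2+7+8+3+8+1+8+9+3+7+3+6+5+5+6+5+8+4+0+9+7+5+2+0+8+4+9+8+6+4 = 172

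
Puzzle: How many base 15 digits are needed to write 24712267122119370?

14

24712267122119370 in base 15 is CA6ECBA5613A80, which has 14 digits.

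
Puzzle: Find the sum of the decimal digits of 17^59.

332

17^59 = 3948992976476546055807962117305548095339102740462421587418915544041816753
Sum of its 73 digits: 332.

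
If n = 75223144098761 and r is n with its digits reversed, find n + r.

Reverse of 75223144098761 is 16789044132257.
75223144098761 + 16789044132257 = 92012188231018

92012188231018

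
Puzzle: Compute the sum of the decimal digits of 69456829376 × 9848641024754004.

105

69456829376 × 9848641024754004 = 684055379241812648200821504
Sum of its 27 digits: 105.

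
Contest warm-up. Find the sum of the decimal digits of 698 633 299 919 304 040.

85

6+9+8+6+3+3+2+9+9+9+1+9+3+0+4+0+4+0 = 85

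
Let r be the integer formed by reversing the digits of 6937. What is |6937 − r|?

Reverse of 6937 is 7396.
|6937 − 7396| = 459

459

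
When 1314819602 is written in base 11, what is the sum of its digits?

52

1314819602 in base 11 is 6151AA478.
Digit sum: 6+1+5+1+10+10+4+7+8 = 52.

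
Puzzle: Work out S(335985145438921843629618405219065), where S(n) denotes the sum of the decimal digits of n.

3+3+5+9+8+5+1+4+5+4+3+8+9+2+1+8+4+3+6+2+9+6+1+8+4+0+5+2+1+9+0+6+5 = 149

149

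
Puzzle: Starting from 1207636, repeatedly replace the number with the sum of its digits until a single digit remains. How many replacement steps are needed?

2

1207636 → 25 → 7 (2 steps)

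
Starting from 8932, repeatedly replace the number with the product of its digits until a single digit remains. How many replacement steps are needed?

8932 → 432 → 24 → 8 (3 steps)

3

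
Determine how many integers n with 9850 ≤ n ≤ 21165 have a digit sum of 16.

The integers in [9850, 21165] that have a digit sum of 16: 10069, 10078, 10087, 10096, 10159, 10168, …, 21148, 21157.
676 qualify.

676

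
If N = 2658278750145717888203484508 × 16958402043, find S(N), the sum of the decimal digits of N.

2658278750145717888203484508 × 16958402043 = 45080159787334628783011617280186049844
Sum of its 38 digits: 168.

168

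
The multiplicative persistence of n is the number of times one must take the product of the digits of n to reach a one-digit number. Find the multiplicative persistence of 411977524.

411977524 → 70560 → 0 (2 steps)

2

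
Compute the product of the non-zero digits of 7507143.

2940

7×5×7×1×4×3 = 2940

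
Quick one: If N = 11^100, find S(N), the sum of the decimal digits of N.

439

11^100 = 137806123398222701841183371720896367762643312000384664331464775521549852095523076769401159497458526446001
Sum of its 105 digits: 439.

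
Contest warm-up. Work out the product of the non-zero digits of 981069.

9×8×1×6×9 = 3888

3888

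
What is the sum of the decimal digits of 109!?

657

109! = 144385958320249358220488210246279753379312820313396029159834075622223337844983482099636001195615259277084033387619818092804737714758384244334160217374720000000000000000000000000
Sum of its 177 digits: 657.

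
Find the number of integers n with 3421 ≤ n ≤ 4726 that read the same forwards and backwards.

The integers in [3421, 4726] that read the same forwards and backwards: 3443, 3553, 3663, 3773, 3883, 3993, …, 4554, 4664.
13 qualify.

13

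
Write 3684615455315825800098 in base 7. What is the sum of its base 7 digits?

66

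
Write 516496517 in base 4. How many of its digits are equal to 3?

3

516496517 in base 4 is 132302101302011.
The digit 3 appears 3 times.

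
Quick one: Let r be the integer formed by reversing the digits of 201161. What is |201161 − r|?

40059

Reverse of 201161 is 161102.
|201161 − 161102| = 40059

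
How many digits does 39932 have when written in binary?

16

39932 in base 2 is 1001101111111100, which has 16 digits.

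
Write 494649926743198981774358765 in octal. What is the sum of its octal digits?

111

494649926743198981774358765 in base 8 is 314452144411761650732733734355.
Digit sum: 3+1+4+4+5+2+1+4+4+4+1+1+7+6+1+6+5+0+7+3+2+7+3+3+7+3+4+3+5+5 = 111.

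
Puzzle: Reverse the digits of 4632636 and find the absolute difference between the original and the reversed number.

1729728

Reverse of 4632636 is 6362364.
|4632636 − 6362364| = 1729728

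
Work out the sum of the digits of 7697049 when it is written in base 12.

41

7697049 in base 12 is 26B2389.
Digit sum: 2+6+11+2+3+8+9 = 41.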